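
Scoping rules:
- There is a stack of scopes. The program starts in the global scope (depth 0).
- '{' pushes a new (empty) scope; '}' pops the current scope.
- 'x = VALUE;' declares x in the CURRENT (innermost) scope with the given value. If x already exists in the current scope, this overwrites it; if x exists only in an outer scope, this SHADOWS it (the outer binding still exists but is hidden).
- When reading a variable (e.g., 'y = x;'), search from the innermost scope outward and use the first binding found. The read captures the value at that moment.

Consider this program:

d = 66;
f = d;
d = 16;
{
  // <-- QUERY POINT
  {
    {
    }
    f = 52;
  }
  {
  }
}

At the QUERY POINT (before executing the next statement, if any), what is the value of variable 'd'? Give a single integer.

Answer: 16

Derivation:
Step 1: declare d=66 at depth 0
Step 2: declare f=(read d)=66 at depth 0
Step 3: declare d=16 at depth 0
Step 4: enter scope (depth=1)
Visible at query point: d=16 f=66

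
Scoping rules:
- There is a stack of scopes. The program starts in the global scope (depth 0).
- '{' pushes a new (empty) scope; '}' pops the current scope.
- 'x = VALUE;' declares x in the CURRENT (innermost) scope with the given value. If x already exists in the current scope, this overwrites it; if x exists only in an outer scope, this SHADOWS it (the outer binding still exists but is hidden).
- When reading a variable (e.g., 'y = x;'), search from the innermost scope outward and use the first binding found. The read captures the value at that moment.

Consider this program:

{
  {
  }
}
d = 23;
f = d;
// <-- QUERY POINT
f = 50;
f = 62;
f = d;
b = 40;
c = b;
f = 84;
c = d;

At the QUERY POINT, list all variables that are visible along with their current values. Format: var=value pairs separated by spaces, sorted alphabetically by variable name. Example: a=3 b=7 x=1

Step 1: enter scope (depth=1)
Step 2: enter scope (depth=2)
Step 3: exit scope (depth=1)
Step 4: exit scope (depth=0)
Step 5: declare d=23 at depth 0
Step 6: declare f=(read d)=23 at depth 0
Visible at query point: d=23 f=23

Answer: d=23 f=23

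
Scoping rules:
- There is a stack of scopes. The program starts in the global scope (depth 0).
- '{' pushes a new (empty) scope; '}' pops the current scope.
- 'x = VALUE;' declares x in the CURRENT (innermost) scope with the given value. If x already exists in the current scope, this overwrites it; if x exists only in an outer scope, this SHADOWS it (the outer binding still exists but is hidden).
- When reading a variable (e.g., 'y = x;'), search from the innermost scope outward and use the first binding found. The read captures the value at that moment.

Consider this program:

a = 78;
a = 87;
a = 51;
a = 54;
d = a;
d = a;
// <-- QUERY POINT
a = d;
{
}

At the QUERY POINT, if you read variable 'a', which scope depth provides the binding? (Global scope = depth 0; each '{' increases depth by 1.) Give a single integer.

Step 1: declare a=78 at depth 0
Step 2: declare a=87 at depth 0
Step 3: declare a=51 at depth 0
Step 4: declare a=54 at depth 0
Step 5: declare d=(read a)=54 at depth 0
Step 6: declare d=(read a)=54 at depth 0
Visible at query point: a=54 d=54

Answer: 0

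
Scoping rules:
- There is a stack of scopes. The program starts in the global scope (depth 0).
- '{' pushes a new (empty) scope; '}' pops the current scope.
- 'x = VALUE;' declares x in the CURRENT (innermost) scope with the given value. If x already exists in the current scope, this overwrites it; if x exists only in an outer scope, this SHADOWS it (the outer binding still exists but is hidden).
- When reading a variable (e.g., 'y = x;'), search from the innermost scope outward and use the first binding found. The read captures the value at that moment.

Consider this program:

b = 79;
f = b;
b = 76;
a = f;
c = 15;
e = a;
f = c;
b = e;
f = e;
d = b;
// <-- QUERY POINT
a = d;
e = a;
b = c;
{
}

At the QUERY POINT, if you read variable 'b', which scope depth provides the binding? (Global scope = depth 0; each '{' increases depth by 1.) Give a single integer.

Step 1: declare b=79 at depth 0
Step 2: declare f=(read b)=79 at depth 0
Step 3: declare b=76 at depth 0
Step 4: declare a=(read f)=79 at depth 0
Step 5: declare c=15 at depth 0
Step 6: declare e=(read a)=79 at depth 0
Step 7: declare f=(read c)=15 at depth 0
Step 8: declare b=(read e)=79 at depth 0
Step 9: declare f=(read e)=79 at depth 0
Step 10: declare d=(read b)=79 at depth 0
Visible at query point: a=79 b=79 c=15 d=79 e=79 f=79

Answer: 0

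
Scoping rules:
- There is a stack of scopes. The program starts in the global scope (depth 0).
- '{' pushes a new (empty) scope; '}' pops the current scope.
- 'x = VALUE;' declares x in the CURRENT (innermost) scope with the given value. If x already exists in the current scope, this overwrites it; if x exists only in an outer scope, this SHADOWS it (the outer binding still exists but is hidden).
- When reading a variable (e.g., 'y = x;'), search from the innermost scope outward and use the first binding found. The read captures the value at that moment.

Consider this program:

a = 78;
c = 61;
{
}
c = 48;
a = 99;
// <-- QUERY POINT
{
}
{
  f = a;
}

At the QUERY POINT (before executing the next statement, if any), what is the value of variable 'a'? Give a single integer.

Answer: 99

Derivation:
Step 1: declare a=78 at depth 0
Step 2: declare c=61 at depth 0
Step 3: enter scope (depth=1)
Step 4: exit scope (depth=0)
Step 5: declare c=48 at depth 0
Step 6: declare a=99 at depth 0
Visible at query point: a=99 c=48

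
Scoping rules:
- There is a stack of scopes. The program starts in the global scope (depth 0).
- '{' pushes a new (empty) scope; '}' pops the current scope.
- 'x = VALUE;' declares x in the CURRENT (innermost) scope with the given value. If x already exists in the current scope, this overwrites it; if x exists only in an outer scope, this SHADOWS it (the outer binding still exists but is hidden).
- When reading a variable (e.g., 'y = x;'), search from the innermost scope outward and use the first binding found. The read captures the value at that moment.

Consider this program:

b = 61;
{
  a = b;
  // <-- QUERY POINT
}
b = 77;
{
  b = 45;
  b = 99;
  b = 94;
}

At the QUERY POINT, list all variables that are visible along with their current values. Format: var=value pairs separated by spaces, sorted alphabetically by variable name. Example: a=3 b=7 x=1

Answer: a=61 b=61

Derivation:
Step 1: declare b=61 at depth 0
Step 2: enter scope (depth=1)
Step 3: declare a=(read b)=61 at depth 1
Visible at query point: a=61 b=61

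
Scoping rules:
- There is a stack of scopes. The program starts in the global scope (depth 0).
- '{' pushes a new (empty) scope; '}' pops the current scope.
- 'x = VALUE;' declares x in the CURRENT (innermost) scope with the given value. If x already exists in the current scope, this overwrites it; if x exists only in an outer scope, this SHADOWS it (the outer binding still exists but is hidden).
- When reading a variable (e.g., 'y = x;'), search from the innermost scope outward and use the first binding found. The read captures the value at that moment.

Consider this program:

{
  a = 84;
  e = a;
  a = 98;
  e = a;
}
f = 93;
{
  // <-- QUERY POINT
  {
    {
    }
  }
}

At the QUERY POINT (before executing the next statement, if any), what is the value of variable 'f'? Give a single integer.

Answer: 93

Derivation:
Step 1: enter scope (depth=1)
Step 2: declare a=84 at depth 1
Step 3: declare e=(read a)=84 at depth 1
Step 4: declare a=98 at depth 1
Step 5: declare e=(read a)=98 at depth 1
Step 6: exit scope (depth=0)
Step 7: declare f=93 at depth 0
Step 8: enter scope (depth=1)
Visible at query point: f=93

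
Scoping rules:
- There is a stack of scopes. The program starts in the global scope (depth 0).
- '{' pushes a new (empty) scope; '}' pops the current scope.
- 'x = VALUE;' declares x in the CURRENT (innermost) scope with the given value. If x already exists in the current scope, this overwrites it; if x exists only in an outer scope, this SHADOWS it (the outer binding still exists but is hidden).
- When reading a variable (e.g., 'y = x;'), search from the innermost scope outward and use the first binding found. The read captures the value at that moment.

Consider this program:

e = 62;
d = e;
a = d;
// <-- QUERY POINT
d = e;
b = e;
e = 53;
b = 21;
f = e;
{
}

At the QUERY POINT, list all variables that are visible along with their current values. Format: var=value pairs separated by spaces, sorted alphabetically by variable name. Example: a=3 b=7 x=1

Answer: a=62 d=62 e=62

Derivation:
Step 1: declare e=62 at depth 0
Step 2: declare d=(read e)=62 at depth 0
Step 3: declare a=(read d)=62 at depth 0
Visible at query point: a=62 d=62 e=62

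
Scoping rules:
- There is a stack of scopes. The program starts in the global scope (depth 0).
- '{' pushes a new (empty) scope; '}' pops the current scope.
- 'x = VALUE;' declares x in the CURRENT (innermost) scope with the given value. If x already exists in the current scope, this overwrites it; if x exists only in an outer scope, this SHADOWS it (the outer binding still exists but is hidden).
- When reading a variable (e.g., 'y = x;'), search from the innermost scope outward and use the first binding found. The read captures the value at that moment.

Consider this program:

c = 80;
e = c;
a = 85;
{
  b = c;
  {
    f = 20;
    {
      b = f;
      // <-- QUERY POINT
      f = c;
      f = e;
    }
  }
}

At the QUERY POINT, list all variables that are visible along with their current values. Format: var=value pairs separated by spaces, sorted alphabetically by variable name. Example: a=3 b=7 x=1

Step 1: declare c=80 at depth 0
Step 2: declare e=(read c)=80 at depth 0
Step 3: declare a=85 at depth 0
Step 4: enter scope (depth=1)
Step 5: declare b=(read c)=80 at depth 1
Step 6: enter scope (depth=2)
Step 7: declare f=20 at depth 2
Step 8: enter scope (depth=3)
Step 9: declare b=(read f)=20 at depth 3
Visible at query point: a=85 b=20 c=80 e=80 f=20

Answer: a=85 b=20 c=80 e=80 f=20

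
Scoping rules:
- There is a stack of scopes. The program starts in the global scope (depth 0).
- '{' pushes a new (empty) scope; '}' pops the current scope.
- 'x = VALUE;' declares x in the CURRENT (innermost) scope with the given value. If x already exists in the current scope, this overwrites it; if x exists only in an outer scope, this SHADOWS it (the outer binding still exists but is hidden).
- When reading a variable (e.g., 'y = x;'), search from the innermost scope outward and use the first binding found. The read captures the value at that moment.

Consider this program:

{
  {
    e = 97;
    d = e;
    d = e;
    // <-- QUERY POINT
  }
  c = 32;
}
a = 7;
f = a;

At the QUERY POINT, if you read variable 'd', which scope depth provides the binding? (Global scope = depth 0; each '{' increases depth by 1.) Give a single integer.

Step 1: enter scope (depth=1)
Step 2: enter scope (depth=2)
Step 3: declare e=97 at depth 2
Step 4: declare d=(read e)=97 at depth 2
Step 5: declare d=(read e)=97 at depth 2
Visible at query point: d=97 e=97

Answer: 2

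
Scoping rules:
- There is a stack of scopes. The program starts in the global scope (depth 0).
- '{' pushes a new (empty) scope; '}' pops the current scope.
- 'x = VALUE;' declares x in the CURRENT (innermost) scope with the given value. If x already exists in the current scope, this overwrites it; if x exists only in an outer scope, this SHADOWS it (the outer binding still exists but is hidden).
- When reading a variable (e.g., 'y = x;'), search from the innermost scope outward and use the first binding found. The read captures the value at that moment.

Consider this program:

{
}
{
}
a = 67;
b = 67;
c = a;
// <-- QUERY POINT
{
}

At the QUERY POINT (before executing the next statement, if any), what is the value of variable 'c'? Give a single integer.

Step 1: enter scope (depth=1)
Step 2: exit scope (depth=0)
Step 3: enter scope (depth=1)
Step 4: exit scope (depth=0)
Step 5: declare a=67 at depth 0
Step 6: declare b=67 at depth 0
Step 7: declare c=(read a)=67 at depth 0
Visible at query point: a=67 b=67 c=67

Answer: 67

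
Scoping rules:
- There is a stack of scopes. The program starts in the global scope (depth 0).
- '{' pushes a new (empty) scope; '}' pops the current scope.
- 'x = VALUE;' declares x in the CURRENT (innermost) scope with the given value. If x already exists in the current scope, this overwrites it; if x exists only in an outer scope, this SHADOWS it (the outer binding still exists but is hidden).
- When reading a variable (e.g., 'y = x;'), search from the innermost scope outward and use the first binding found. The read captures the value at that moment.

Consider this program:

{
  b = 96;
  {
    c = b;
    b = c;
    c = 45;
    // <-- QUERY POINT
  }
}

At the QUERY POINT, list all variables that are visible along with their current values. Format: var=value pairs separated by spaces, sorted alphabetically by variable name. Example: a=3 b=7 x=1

Step 1: enter scope (depth=1)
Step 2: declare b=96 at depth 1
Step 3: enter scope (depth=2)
Step 4: declare c=(read b)=96 at depth 2
Step 5: declare b=(read c)=96 at depth 2
Step 6: declare c=45 at depth 2
Visible at query point: b=96 c=45

Answer: b=96 c=45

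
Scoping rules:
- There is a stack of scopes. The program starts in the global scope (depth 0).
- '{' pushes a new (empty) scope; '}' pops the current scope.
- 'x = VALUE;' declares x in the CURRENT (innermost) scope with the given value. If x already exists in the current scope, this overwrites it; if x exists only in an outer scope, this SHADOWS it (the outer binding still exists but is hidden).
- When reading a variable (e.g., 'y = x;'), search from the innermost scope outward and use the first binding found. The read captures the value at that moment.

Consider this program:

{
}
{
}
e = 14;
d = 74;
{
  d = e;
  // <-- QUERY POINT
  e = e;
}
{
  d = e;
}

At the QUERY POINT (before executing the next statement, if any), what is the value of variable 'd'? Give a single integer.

Step 1: enter scope (depth=1)
Step 2: exit scope (depth=0)
Step 3: enter scope (depth=1)
Step 4: exit scope (depth=0)
Step 5: declare e=14 at depth 0
Step 6: declare d=74 at depth 0
Step 7: enter scope (depth=1)
Step 8: declare d=(read e)=14 at depth 1
Visible at query point: d=14 e=14

Answer: 14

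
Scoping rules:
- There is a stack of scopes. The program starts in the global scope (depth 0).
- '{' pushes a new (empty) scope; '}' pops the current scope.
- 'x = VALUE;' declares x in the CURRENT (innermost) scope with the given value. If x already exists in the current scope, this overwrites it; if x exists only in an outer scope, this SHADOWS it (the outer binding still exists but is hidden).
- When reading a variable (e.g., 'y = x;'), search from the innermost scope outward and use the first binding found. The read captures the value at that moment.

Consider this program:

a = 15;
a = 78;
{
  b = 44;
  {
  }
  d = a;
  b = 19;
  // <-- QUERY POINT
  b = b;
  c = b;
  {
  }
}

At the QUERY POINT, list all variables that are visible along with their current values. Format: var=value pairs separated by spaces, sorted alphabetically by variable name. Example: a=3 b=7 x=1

Answer: a=78 b=19 d=78

Derivation:
Step 1: declare a=15 at depth 0
Step 2: declare a=78 at depth 0
Step 3: enter scope (depth=1)
Step 4: declare b=44 at depth 1
Step 5: enter scope (depth=2)
Step 6: exit scope (depth=1)
Step 7: declare d=(read a)=78 at depth 1
Step 8: declare b=19 at depth 1
Visible at query point: a=78 b=19 d=78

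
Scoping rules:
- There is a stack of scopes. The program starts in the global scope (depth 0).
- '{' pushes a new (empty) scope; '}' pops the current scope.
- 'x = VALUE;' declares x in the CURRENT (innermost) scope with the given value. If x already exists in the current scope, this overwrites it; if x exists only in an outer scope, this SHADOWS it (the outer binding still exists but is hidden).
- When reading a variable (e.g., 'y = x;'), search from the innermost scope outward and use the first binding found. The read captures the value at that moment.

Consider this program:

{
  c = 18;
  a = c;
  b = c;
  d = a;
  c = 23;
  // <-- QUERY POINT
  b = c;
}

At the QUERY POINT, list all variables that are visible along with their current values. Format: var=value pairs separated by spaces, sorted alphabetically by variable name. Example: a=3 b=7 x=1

Answer: a=18 b=18 c=23 d=18

Derivation:
Step 1: enter scope (depth=1)
Step 2: declare c=18 at depth 1
Step 3: declare a=(read c)=18 at depth 1
Step 4: declare b=(read c)=18 at depth 1
Step 5: declare d=(read a)=18 at depth 1
Step 6: declare c=23 at depth 1
Visible at query point: a=18 b=18 c=23 d=18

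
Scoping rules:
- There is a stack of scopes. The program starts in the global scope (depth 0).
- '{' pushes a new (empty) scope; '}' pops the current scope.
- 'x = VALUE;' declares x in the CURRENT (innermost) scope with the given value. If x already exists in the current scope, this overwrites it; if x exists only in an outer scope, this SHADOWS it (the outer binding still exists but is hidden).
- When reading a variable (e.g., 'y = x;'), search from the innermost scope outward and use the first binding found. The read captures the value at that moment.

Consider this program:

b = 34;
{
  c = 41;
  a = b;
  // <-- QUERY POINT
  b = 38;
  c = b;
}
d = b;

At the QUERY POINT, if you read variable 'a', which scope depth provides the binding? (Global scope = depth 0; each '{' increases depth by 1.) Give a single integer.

Answer: 1

Derivation:
Step 1: declare b=34 at depth 0
Step 2: enter scope (depth=1)
Step 3: declare c=41 at depth 1
Step 4: declare a=(read b)=34 at depth 1
Visible at query point: a=34 b=34 c=41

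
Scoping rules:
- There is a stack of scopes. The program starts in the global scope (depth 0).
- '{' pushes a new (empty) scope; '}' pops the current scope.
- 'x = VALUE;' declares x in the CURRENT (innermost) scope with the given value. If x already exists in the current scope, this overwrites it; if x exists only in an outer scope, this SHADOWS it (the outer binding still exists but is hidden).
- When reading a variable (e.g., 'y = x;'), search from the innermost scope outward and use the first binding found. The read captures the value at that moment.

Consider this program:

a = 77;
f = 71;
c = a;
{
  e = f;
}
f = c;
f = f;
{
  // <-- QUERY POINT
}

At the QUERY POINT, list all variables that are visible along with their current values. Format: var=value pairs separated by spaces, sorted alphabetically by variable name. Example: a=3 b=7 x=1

Step 1: declare a=77 at depth 0
Step 2: declare f=71 at depth 0
Step 3: declare c=(read a)=77 at depth 0
Step 4: enter scope (depth=1)
Step 5: declare e=(read f)=71 at depth 1
Step 6: exit scope (depth=0)
Step 7: declare f=(read c)=77 at depth 0
Step 8: declare f=(read f)=77 at depth 0
Step 9: enter scope (depth=1)
Visible at query point: a=77 c=77 f=77

Answer: a=77 c=77 f=77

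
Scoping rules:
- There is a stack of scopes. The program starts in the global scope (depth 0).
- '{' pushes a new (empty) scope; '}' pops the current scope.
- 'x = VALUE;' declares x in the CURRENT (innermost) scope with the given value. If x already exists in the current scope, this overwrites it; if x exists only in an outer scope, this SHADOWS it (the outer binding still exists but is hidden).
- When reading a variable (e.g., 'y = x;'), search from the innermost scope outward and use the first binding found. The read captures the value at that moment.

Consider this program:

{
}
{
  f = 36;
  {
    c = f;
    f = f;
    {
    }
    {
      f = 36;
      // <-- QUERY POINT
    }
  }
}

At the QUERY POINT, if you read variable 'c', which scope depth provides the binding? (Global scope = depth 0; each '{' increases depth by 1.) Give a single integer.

Answer: 2

Derivation:
Step 1: enter scope (depth=1)
Step 2: exit scope (depth=0)
Step 3: enter scope (depth=1)
Step 4: declare f=36 at depth 1
Step 5: enter scope (depth=2)
Step 6: declare c=(read f)=36 at depth 2
Step 7: declare f=(read f)=36 at depth 2
Step 8: enter scope (depth=3)
Step 9: exit scope (depth=2)
Step 10: enter scope (depth=3)
Step 11: declare f=36 at depth 3
Visible at query point: c=36 f=36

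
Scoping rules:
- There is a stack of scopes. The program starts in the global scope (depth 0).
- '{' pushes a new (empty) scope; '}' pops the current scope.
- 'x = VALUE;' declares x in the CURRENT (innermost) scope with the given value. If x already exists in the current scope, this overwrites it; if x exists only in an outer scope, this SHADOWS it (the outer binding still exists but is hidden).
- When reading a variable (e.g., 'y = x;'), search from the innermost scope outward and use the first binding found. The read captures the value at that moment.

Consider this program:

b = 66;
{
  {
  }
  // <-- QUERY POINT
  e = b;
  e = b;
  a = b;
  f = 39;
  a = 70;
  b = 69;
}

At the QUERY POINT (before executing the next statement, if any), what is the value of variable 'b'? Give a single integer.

Step 1: declare b=66 at depth 0
Step 2: enter scope (depth=1)
Step 3: enter scope (depth=2)
Step 4: exit scope (depth=1)
Visible at query point: b=66

Answer: 66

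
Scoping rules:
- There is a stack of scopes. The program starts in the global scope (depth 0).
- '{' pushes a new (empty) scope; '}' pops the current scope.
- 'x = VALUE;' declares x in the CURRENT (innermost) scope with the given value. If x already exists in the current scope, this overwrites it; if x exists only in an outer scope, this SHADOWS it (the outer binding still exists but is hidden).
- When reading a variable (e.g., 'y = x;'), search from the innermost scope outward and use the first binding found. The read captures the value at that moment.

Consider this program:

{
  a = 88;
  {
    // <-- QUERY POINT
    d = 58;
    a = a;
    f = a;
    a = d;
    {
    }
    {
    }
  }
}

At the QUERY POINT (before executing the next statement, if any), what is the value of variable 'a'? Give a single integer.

Answer: 88

Derivation:
Step 1: enter scope (depth=1)
Step 2: declare a=88 at depth 1
Step 3: enter scope (depth=2)
Visible at query point: a=88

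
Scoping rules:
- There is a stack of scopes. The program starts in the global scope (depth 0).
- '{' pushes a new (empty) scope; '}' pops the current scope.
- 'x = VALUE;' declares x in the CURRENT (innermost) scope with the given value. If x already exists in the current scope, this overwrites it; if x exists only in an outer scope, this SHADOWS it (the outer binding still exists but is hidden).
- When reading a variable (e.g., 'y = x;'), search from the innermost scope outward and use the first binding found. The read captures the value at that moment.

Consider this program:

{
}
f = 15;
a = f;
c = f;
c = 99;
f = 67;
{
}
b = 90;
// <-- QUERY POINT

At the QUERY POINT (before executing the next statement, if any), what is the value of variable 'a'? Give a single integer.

Step 1: enter scope (depth=1)
Step 2: exit scope (depth=0)
Step 3: declare f=15 at depth 0
Step 4: declare a=(read f)=15 at depth 0
Step 5: declare c=(read f)=15 at depth 0
Step 6: declare c=99 at depth 0
Step 7: declare f=67 at depth 0
Step 8: enter scope (depth=1)
Step 9: exit scope (depth=0)
Step 10: declare b=90 at depth 0
Visible at query point: a=15 b=90 c=99 f=67

Answer: 15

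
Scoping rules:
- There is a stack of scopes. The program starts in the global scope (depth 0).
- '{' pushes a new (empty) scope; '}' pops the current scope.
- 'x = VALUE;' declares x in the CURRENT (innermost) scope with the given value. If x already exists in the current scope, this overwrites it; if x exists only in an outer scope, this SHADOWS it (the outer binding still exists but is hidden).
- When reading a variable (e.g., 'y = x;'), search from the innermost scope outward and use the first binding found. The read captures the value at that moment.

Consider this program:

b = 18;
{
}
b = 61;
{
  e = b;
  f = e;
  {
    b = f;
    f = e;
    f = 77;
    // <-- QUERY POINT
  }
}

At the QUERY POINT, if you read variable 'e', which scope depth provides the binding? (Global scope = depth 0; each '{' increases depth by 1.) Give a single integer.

Step 1: declare b=18 at depth 0
Step 2: enter scope (depth=1)
Step 3: exit scope (depth=0)
Step 4: declare b=61 at depth 0
Step 5: enter scope (depth=1)
Step 6: declare e=(read b)=61 at depth 1
Step 7: declare f=(read e)=61 at depth 1
Step 8: enter scope (depth=2)
Step 9: declare b=(read f)=61 at depth 2
Step 10: declare f=(read e)=61 at depth 2
Step 11: declare f=77 at depth 2
Visible at query point: b=61 e=61 f=77

Answer: 1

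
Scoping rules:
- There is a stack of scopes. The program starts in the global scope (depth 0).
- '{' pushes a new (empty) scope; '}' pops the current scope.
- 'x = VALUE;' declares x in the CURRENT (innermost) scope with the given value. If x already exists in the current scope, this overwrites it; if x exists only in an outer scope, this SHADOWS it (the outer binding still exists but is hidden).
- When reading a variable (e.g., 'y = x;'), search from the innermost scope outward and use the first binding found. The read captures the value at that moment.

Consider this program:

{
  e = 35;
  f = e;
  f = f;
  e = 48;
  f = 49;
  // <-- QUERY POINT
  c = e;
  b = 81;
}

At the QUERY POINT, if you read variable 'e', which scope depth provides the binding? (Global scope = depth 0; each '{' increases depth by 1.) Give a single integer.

Step 1: enter scope (depth=1)
Step 2: declare e=35 at depth 1
Step 3: declare f=(read e)=35 at depth 1
Step 4: declare f=(read f)=35 at depth 1
Step 5: declare e=48 at depth 1
Step 6: declare f=49 at depth 1
Visible at query point: e=48 f=49

Answer: 1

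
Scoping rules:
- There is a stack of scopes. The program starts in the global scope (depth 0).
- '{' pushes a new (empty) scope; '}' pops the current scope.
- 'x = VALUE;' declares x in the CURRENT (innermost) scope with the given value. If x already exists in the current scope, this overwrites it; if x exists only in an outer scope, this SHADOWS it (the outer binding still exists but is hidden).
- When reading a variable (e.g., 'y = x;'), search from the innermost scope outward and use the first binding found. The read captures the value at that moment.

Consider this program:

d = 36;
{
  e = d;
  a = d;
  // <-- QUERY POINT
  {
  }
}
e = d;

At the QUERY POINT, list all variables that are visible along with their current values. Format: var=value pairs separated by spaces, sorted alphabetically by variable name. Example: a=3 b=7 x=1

Answer: a=36 d=36 e=36

Derivation:
Step 1: declare d=36 at depth 0
Step 2: enter scope (depth=1)
Step 3: declare e=(read d)=36 at depth 1
Step 4: declare a=(read d)=36 at depth 1
Visible at query point: a=36 d=36 e=36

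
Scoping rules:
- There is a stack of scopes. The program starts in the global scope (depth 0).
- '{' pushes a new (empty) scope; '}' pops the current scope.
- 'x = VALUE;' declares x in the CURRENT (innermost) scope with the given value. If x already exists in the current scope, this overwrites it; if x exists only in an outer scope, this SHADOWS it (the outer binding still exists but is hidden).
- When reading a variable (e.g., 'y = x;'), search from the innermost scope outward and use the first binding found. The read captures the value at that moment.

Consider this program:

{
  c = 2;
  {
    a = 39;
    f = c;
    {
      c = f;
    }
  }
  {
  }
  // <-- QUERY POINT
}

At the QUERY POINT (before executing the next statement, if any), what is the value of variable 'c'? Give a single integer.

Answer: 2

Derivation:
Step 1: enter scope (depth=1)
Step 2: declare c=2 at depth 1
Step 3: enter scope (depth=2)
Step 4: declare a=39 at depth 2
Step 5: declare f=(read c)=2 at depth 2
Step 6: enter scope (depth=3)
Step 7: declare c=(read f)=2 at depth 3
Step 8: exit scope (depth=2)
Step 9: exit scope (depth=1)
Step 10: enter scope (depth=2)
Step 11: exit scope (depth=1)
Visible at query point: c=2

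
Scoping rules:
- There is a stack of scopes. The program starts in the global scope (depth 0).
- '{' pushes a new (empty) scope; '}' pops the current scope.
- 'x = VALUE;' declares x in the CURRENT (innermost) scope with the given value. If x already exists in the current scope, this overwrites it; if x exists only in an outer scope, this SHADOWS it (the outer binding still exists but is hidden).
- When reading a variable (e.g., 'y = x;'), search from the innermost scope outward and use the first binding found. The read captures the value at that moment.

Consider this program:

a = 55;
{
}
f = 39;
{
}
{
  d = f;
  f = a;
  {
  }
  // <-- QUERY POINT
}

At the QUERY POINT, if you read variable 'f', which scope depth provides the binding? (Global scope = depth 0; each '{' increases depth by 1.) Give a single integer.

Answer: 1

Derivation:
Step 1: declare a=55 at depth 0
Step 2: enter scope (depth=1)
Step 3: exit scope (depth=0)
Step 4: declare f=39 at depth 0
Step 5: enter scope (depth=1)
Step 6: exit scope (depth=0)
Step 7: enter scope (depth=1)
Step 8: declare d=(read f)=39 at depth 1
Step 9: declare f=(read a)=55 at depth 1
Step 10: enter scope (depth=2)
Step 11: exit scope (depth=1)
Visible at query point: a=55 d=39 f=55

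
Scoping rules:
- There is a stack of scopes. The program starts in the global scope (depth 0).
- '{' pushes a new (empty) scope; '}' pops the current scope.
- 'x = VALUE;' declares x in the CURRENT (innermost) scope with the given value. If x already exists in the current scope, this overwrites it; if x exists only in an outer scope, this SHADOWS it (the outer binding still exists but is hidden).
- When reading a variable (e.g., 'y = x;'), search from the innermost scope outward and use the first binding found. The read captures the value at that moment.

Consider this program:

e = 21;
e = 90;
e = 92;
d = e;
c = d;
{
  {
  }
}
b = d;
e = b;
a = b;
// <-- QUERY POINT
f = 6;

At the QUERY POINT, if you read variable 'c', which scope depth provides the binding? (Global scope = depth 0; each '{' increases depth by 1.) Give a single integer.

Answer: 0

Derivation:
Step 1: declare e=21 at depth 0
Step 2: declare e=90 at depth 0
Step 3: declare e=92 at depth 0
Step 4: declare d=(read e)=92 at depth 0
Step 5: declare c=(read d)=92 at depth 0
Step 6: enter scope (depth=1)
Step 7: enter scope (depth=2)
Step 8: exit scope (depth=1)
Step 9: exit scope (depth=0)
Step 10: declare b=(read d)=92 at depth 0
Step 11: declare e=(read b)=92 at depth 0
Step 12: declare a=(read b)=92 at depth 0
Visible at query point: a=92 b=92 c=92 d=92 e=92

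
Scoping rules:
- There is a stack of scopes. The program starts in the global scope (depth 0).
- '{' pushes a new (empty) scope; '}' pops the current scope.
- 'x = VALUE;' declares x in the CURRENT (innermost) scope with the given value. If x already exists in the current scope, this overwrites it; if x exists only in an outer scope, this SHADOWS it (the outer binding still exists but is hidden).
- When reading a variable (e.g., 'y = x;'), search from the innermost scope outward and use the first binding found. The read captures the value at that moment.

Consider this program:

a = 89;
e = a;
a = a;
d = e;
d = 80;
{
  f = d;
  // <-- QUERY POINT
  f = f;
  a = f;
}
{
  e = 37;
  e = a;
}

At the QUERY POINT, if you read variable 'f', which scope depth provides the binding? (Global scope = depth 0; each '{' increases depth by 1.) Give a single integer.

Step 1: declare a=89 at depth 0
Step 2: declare e=(read a)=89 at depth 0
Step 3: declare a=(read a)=89 at depth 0
Step 4: declare d=(read e)=89 at depth 0
Step 5: declare d=80 at depth 0
Step 6: enter scope (depth=1)
Step 7: declare f=(read d)=80 at depth 1
Visible at query point: a=89 d=80 e=89 f=80

Answer: 1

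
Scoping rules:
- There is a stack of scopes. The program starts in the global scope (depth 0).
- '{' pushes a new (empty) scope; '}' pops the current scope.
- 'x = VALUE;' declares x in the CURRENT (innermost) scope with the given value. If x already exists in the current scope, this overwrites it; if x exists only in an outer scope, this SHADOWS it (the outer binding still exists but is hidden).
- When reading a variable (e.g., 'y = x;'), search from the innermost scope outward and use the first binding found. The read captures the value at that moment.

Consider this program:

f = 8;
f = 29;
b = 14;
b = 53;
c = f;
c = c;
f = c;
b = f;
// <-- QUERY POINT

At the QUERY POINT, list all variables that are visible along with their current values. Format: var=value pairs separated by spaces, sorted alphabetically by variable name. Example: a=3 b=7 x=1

Answer: b=29 c=29 f=29

Derivation:
Step 1: declare f=8 at depth 0
Step 2: declare f=29 at depth 0
Step 3: declare b=14 at depth 0
Step 4: declare b=53 at depth 0
Step 5: declare c=(read f)=29 at depth 0
Step 6: declare c=(read c)=29 at depth 0
Step 7: declare f=(read c)=29 at depth 0
Step 8: declare b=(read f)=29 at depth 0
Visible at query point: b=29 c=29 f=29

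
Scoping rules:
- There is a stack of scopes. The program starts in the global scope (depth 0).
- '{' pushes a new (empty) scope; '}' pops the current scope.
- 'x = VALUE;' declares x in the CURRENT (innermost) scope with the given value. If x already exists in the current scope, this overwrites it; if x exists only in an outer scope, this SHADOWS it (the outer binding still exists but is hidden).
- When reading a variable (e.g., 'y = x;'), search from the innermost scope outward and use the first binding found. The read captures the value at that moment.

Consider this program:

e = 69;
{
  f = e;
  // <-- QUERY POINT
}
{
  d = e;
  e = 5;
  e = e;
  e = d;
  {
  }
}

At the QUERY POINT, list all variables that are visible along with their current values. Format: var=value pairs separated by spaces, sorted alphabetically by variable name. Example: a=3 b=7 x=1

Step 1: declare e=69 at depth 0
Step 2: enter scope (depth=1)
Step 3: declare f=(read e)=69 at depth 1
Visible at query point: e=69 f=69

Answer: e=69 f=69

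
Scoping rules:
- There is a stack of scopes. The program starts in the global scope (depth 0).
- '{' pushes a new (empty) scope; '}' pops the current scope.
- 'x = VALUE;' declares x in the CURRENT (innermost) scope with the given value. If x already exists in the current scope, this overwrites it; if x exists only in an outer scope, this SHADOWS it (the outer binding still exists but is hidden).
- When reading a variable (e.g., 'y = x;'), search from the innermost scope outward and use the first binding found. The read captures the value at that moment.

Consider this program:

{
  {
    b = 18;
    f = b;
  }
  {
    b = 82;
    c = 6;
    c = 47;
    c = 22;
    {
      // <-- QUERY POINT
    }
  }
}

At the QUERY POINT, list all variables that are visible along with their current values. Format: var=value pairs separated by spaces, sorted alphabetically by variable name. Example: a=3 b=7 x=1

Answer: b=82 c=22

Derivation:
Step 1: enter scope (depth=1)
Step 2: enter scope (depth=2)
Step 3: declare b=18 at depth 2
Step 4: declare f=(read b)=18 at depth 2
Step 5: exit scope (depth=1)
Step 6: enter scope (depth=2)
Step 7: declare b=82 at depth 2
Step 8: declare c=6 at depth 2
Step 9: declare c=47 at depth 2
Step 10: declare c=22 at depth 2
Step 11: enter scope (depth=3)
Visible at query point: b=82 c=22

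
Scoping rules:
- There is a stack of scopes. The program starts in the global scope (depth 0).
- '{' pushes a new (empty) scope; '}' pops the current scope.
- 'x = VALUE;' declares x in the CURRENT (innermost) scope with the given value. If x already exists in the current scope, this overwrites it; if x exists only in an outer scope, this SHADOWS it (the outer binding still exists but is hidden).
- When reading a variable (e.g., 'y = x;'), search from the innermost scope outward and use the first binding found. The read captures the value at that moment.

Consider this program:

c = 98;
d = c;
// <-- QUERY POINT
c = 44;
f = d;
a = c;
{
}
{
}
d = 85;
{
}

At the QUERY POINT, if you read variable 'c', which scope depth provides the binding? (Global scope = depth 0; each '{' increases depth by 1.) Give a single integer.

Answer: 0

Derivation:
Step 1: declare c=98 at depth 0
Step 2: declare d=(read c)=98 at depth 0
Visible at query point: c=98 d=98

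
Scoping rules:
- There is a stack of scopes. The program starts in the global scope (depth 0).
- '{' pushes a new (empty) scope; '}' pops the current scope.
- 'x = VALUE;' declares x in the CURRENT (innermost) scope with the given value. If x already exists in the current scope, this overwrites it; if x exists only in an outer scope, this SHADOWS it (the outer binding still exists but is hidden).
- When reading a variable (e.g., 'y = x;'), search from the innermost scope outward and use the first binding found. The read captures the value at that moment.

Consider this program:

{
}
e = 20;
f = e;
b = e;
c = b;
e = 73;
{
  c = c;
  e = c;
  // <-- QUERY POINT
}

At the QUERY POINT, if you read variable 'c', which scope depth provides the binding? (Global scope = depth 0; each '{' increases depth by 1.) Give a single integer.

Answer: 1

Derivation:
Step 1: enter scope (depth=1)
Step 2: exit scope (depth=0)
Step 3: declare e=20 at depth 0
Step 4: declare f=(read e)=20 at depth 0
Step 5: declare b=(read e)=20 at depth 0
Step 6: declare c=(read b)=20 at depth 0
Step 7: declare e=73 at depth 0
Step 8: enter scope (depth=1)
Step 9: declare c=(read c)=20 at depth 1
Step 10: declare e=(read c)=20 at depth 1
Visible at query point: b=20 c=20 e=20 f=20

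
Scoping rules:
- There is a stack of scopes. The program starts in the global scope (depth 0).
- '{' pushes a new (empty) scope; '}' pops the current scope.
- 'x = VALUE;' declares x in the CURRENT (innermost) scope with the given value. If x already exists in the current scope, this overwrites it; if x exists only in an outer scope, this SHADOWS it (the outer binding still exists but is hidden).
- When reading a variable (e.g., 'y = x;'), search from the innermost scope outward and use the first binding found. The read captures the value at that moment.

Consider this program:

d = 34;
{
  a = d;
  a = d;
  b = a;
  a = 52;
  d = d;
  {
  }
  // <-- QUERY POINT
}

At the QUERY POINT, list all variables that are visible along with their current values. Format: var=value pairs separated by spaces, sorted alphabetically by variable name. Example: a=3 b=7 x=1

Answer: a=52 b=34 d=34

Derivation:
Step 1: declare d=34 at depth 0
Step 2: enter scope (depth=1)
Step 3: declare a=(read d)=34 at depth 1
Step 4: declare a=(read d)=34 at depth 1
Step 5: declare b=(read a)=34 at depth 1
Step 6: declare a=52 at depth 1
Step 7: declare d=(read d)=34 at depth 1
Step 8: enter scope (depth=2)
Step 9: exit scope (depth=1)
Visible at query point: a=52 b=34 d=34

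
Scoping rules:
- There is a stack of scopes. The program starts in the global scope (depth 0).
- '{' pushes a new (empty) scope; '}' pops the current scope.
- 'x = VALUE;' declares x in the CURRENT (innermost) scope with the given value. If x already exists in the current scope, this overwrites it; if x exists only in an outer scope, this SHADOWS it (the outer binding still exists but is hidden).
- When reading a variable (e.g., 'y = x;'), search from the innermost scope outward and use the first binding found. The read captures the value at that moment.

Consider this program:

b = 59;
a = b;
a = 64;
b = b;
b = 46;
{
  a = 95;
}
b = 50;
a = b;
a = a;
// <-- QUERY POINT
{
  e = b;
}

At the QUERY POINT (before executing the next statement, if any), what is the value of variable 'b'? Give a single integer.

Answer: 50

Derivation:
Step 1: declare b=59 at depth 0
Step 2: declare a=(read b)=59 at depth 0
Step 3: declare a=64 at depth 0
Step 4: declare b=(read b)=59 at depth 0
Step 5: declare b=46 at depth 0
Step 6: enter scope (depth=1)
Step 7: declare a=95 at depth 1
Step 8: exit scope (depth=0)
Step 9: declare b=50 at depth 0
Step 10: declare a=(read b)=50 at depth 0
Step 11: declare a=(read a)=50 at depth 0
Visible at query point: a=50 b=50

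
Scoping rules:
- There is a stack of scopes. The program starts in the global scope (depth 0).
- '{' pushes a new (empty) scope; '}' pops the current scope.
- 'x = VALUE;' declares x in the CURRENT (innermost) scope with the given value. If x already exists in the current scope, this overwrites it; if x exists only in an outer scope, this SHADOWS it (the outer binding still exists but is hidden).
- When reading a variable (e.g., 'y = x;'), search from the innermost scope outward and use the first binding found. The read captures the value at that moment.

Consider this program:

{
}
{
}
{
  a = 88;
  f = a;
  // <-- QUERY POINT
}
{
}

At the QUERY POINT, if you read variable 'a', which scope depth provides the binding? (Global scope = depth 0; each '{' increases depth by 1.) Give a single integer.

Answer: 1

Derivation:
Step 1: enter scope (depth=1)
Step 2: exit scope (depth=0)
Step 3: enter scope (depth=1)
Step 4: exit scope (depth=0)
Step 5: enter scope (depth=1)
Step 6: declare a=88 at depth 1
Step 7: declare f=(read a)=88 at depth 1
Visible at query point: a=88 f=88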